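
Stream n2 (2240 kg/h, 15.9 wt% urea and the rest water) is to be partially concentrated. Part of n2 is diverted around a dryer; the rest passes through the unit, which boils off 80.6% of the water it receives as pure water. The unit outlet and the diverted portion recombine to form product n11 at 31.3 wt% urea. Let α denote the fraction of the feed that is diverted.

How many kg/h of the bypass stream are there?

614.1 kg/h

All 2240×0.159 = 356.16 kg/h of urea reaches n11, so n11 = 356.16/0.313 = 1137.9 kg/h and vapour = 1102.1 kg/h.
The evaporator receives (1−α)·2240 of feed at 0.841 water and removes 0.806 of that water:
0.806×0.841×(1−α)×2240 = 1102.1
(1−α) = 1102.1/1518.4 = 0.7258;  α = 0.2742.
Bypass flow = 0.2742×2240 = 614.1 kg/h.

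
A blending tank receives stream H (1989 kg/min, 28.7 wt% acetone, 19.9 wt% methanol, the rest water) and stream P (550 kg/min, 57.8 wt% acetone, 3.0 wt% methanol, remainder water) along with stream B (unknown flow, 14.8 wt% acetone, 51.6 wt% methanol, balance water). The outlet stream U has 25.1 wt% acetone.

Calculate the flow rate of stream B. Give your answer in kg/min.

Let B be the unknown flow. Total out = 2539 + B.
acetone balance: 888.74 + 0.148·B = 0.251·(2539 + B)
(0.148 − 0.251)·B = 0.251×2539 − 888.74 = -251.45
B = -251.45 / -0.103 = 2441.3 kg/min

2441 kg/min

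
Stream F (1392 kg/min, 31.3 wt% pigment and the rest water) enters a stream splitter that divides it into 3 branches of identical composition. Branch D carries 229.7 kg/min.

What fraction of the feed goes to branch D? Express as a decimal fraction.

0.165

Fraction to D = 229.7/1392 = 0.1650.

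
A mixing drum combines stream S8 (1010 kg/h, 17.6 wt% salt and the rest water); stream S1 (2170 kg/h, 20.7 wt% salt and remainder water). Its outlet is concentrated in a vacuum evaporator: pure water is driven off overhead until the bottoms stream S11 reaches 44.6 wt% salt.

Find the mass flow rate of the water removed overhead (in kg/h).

salt entering = 1010×0.176 + 2170×0.207 = 626.95 kg/h.
All salt reports to S11, so S11 = 626.95/0.446 = 1405.7 kg/h.
Total feed = 3180 kg/h; overhead = 3180 − 1405.7 = 1774.3 kg/h.

1774 kg/h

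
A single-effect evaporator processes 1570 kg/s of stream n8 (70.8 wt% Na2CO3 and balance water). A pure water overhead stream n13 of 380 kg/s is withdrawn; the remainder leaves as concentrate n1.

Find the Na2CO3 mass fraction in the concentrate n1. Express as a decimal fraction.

0.934

Na2CO3 is not removed: 1570×0.708 = 1111.6 kg/s of Na2CO3 enters n1.
Concentrate = 1570 − 380 = 1190 kg/s.
Mass fraction = 1111.6/1190 = 0.934.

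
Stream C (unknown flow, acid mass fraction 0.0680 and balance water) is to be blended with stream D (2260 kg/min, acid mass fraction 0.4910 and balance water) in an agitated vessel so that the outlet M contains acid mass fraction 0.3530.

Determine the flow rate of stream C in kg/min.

Let C be the unknown flow. Total out = 2260 + C.
acid balance: 1109.7 + 0.068·C = 0.353·(2260 + C)
(0.068 − 0.353)·C = 0.353×2260 − 1109.7 = -311.88
C = -311.88 / -0.285 = 1094.3 kg/min

1094 kg/min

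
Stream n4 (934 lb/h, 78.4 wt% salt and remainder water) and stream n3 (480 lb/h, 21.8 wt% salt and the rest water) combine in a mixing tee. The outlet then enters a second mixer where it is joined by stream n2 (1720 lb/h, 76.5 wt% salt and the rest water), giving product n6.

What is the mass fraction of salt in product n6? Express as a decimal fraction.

Overall, product flow = 3134 lb/h.
salt in = 934×0.784 + 480×0.218 + 1720×0.765 = 2152.7 lb/h.
salt fraction in n6 = 0.687.

0.687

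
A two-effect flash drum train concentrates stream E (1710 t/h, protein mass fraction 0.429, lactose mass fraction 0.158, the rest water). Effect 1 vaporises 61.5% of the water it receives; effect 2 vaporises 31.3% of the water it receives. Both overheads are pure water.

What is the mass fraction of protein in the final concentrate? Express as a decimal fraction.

water in feed = 1710×0.413 = 706.23 t/h.
After stage 1: water left = (1−0.615)×706.23 = 271.9; stream total = 1275.7 t/h.
After stage 2: water left = (1−0.313)×271.9 = 186.79; final concentrate = 1190.6 t/h.
protein fraction = 733.59/1190.6 = 0.616.

0.616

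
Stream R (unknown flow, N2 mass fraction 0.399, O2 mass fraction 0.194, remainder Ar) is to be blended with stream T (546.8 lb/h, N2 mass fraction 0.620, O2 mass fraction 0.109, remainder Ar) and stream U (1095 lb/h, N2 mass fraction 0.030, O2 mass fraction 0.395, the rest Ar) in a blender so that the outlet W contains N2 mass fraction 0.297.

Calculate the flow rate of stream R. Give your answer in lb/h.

1135 lb/h

Let R be the unknown flow. Total out = 1641.8 + R.
N2 balance: 371.87 + 0.399·R = 0.297·(1641.8 + R)
(0.399 − 0.297)·R = 0.297×1641.8 − 371.87 = 115.75
R = 115.75 / 0.102 = 1134.8 lb/h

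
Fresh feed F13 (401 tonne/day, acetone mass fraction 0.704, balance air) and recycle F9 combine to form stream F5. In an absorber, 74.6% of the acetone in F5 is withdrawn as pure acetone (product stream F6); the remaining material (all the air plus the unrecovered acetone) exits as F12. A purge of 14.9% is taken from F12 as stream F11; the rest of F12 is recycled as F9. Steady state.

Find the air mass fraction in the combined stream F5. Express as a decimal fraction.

0.689

air enters only via F13 and leaves only via the purge: 401×0.296 = 0.149×(air in F12), and the absorber passes all air, so air in F5 = air in F12 = 796.62 tonne/day.
acetone in F5: m_A = 401×0.704 + (1−0.149)·(1−0.746)·m_A, so m_A = 282.3/0.7838 = 360.15 tonne/day.
F5 = 360.15 + 796.62 = 1156.8 tonne/day.
air fraction in F5 = 796.62/1156.8 = 0.689.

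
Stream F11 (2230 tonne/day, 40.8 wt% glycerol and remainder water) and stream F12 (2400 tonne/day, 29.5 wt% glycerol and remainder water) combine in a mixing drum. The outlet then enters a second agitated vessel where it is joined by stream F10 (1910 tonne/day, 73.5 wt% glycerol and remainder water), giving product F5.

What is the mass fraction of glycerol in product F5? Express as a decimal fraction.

Overall, product flow = 6540 tonne/day.
glycerol in = 2230×0.408 + 2400×0.295 + 1910×0.735 = 3021.7 tonne/day.
glycerol fraction in F5 = 0.4620.

0.4620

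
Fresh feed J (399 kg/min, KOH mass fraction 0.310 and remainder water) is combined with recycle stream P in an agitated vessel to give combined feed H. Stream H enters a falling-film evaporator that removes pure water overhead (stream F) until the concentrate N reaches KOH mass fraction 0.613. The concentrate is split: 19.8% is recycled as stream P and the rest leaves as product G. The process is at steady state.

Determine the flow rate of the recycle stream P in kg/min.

Overall KOH balance (none leaves overhead): KOH in fresh feed = KOH in product, i.e. 399×0.310 = (1−0.198)·N·0.613.
N = 123.69/(0.613×0.802) = 251.59 kg/min.
Recycle P = 0.198×251.59 = 49.816 kg/min.

49.82 kg/min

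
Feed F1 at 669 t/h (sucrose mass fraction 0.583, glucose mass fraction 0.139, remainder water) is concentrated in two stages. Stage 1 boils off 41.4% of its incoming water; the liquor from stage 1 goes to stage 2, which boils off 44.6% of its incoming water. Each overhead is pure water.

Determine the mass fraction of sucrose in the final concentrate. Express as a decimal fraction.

0.718

water in feed = 669×0.278 = 185.98 t/h.
After stage 1: water left = (1−0.414)×185.98 = 108.99; stream total = 592 t/h.
After stage 2: water left = (1−0.446)×108.99 = 60.378; final concentrate = 543.4 t/h.
sucrose fraction = 390.03/543.4 = 0.718.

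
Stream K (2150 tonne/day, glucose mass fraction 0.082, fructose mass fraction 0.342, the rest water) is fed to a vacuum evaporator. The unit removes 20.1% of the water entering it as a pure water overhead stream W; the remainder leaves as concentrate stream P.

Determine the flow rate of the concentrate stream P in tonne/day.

1901 tonne/day

water entering = 2150×0.576 = 1238.4 tonne/day; overhead removed = 0.201×1238.4 = 248.92 tonne/day.
Concentrate = 2150 − 248.92 = 1901.1 tonne/day.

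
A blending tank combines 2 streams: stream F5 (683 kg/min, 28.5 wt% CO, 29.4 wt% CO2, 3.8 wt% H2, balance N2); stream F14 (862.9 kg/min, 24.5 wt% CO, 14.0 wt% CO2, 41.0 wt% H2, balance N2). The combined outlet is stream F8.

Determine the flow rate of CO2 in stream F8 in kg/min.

CO2 out = CO2 in = 683×0.294 + 862.9×0.140 = 321.61 kg/min.

321.6 kg/min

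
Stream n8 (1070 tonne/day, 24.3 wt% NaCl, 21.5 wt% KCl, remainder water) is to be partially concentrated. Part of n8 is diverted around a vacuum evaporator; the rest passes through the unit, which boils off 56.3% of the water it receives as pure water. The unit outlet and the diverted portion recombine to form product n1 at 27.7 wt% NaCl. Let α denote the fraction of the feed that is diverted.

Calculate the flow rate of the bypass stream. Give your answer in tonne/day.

All 1070×0.243 = 260.01 tonne/day of NaCl reaches n1, so n1 = 260.01/0.277 = 938.66 tonne/day and vapour = 131.34 tonne/day.
The evaporator receives (1−α)·1070 of feed at 0.542 water and removes 0.563 of that water:
0.563×0.542×(1−α)×1070 = 131.34
(1−α) = 131.34/326.51 = 0.4022;  α = 0.5978.
Bypass flow = 0.5978×1070 = 639.6 tonne/day.

639.6 tonne/day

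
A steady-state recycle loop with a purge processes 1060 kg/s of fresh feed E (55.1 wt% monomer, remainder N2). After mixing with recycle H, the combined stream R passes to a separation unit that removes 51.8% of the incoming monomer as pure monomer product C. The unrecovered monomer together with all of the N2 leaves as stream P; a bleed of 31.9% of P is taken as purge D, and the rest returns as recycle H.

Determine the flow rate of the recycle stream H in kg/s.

1301 kg/s

N2 enters only via E and leaves only via the purge: 1060×0.449 = 0.319×(N2 in P), and the separation unit passes all N2, so N2 in R = N2 in P = 1492 kg/s.
monomer in R: m_A = 1060×0.551 + (1−0.319)·(1−0.518)·m_A, so m_A = 584.06/0.6718 = 869.45 kg/s.
P = (1−0.518)×869.45 + 1492 = 1911 kg/s.
Recycle H = (1−0.319)×1911 = 1301.4 kg/s.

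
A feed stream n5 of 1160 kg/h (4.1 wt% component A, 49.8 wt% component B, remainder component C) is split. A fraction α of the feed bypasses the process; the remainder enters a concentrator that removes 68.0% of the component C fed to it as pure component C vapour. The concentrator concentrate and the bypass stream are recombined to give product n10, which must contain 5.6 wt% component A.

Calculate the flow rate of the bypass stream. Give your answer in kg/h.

168.8 kg/h

All 1160×0.041 = 47.56 kg/h of component A reaches n10, so n10 = 47.56/0.056 = 849.29 kg/h and vapour = 310.71 kg/h.
The evaporator receives (1−α)·1160 of feed at 0.461 component C and removes 0.680 of that component C:
0.680×0.461×(1−α)×1160 = 310.71
(1−α) = 310.71/363.64 = 0.8545;  α = 0.1455.
Bypass flow = 0.1455×1160 = 168.82 kg/h.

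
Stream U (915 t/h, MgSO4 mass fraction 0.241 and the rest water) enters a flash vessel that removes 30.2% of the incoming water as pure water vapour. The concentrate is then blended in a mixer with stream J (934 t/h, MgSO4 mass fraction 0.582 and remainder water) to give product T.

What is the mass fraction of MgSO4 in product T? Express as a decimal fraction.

0.466

Vapour removed = 0.302×0.759×915 = 209.73 t/h; concentrate = 705.27 t/h.
MgSO4 reaching the mixer = 220.51 (from concentrate) + 934×0.582 = 764.1 t/h.
Product flow = 705.27 + 934 = 1639.3 t/h; MgSO4 fraction = 0.466.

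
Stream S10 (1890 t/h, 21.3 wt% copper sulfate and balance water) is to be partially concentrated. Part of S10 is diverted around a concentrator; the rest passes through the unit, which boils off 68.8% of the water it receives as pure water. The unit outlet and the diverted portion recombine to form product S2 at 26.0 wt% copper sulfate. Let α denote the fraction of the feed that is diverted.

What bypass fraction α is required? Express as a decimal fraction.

All 1890×0.213 = 402.57 t/h of copper sulfate reaches S2, so S2 = 402.57/0.260 = 1548.3 t/h and vapour = 341.65 t/h.
The evaporator receives (1−α)·1890 of feed at 0.787 water and removes 0.688 of that water:
0.688×0.787×(1−α)×1890 = 341.65
(1−α) = 341.65/1023.4 = 0.3339;  α = 0.6661.

0.666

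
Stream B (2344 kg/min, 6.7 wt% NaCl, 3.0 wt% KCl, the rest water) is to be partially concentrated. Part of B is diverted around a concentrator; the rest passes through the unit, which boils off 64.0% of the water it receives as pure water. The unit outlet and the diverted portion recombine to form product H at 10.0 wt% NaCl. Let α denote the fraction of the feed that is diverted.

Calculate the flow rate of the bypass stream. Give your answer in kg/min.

All 2344×0.067 = 157.05 kg/min of NaCl reaches H, so H = 157.05/0.100 = 1570.5 kg/min and vapour = 773.52 kg/min.
The evaporator receives (1−α)·2344 of feed at 0.903 water and removes 0.640 of that water:
0.640×0.903×(1−α)×2344 = 773.52
(1−α) = 773.52/1354.6 = 0.5710;  α = 0.4290.
Bypass flow = 0.4290×2344 = 1005.5 kg/min.

1006 kg/min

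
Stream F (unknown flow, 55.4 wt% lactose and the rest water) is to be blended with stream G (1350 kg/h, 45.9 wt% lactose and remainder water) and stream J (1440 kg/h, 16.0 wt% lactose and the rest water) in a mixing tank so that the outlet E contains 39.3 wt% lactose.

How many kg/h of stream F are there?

Let F be the unknown flow. Total out = 2790 + F.
lactose balance: 850.05 + 0.554·F = 0.393·(2790 + F)
(0.554 − 0.393)·F = 0.393×2790 − 850.05 = 246.42
F = 246.42 / 0.161 = 1530.6 kg/h

1531 kg/h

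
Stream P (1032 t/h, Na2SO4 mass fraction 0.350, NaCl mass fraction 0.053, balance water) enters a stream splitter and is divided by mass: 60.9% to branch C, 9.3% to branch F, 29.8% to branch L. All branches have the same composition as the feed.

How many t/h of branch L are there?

Branch L flow = 0.298×1032 = 307.54 t/h.

307.5 t/h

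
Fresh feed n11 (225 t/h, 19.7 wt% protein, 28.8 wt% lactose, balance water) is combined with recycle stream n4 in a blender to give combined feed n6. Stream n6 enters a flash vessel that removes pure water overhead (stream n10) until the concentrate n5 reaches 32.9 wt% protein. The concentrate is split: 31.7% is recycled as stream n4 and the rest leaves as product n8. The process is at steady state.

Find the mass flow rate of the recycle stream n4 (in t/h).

Overall protein balance (none leaves overhead): protein in fresh feed = protein in product, i.e. 225×0.197 = (1−0.317)·n5·0.329.
n5 = 44.325/(0.329×0.683) = 197.26 t/h.
Recycle n4 = 0.317×197.26 = 62.53 t/h.

62.53 t/h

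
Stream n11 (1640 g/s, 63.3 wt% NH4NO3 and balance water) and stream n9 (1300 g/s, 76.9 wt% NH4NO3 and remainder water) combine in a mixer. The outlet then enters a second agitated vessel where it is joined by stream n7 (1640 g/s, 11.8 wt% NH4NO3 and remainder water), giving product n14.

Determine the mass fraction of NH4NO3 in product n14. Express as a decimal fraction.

0.4872

Overall, product flow = 4580 g/s.
NH4NO3 in = 1640×0.633 + 1300×0.769 + 1640×0.118 = 2231.3 g/s.
NH4NO3 fraction in n14 = 0.4872.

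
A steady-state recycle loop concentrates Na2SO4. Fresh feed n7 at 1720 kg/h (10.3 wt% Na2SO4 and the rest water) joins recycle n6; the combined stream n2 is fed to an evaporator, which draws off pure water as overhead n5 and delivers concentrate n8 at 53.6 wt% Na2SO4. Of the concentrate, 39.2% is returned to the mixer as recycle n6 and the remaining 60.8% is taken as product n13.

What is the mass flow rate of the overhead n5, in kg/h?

1389 kg/h

Overall Na2SO4 balance (none leaves overhead): Na2SO4 in fresh feed = Na2SO4 in product, i.e. 1720×0.103 = (1−0.392)·n8·0.536.
n8 = 177.16/(0.536×0.608) = 543.62 kg/h.
Recycle n6 = 0.392×543.62 = 213.1 kg/h.
Combined feed n2 = 1720 + 213.1 = 1933.1 kg/h.
Overhead n5 = n2 − n8 = 1933.1 − 543.62 = 1389.5 kg/h.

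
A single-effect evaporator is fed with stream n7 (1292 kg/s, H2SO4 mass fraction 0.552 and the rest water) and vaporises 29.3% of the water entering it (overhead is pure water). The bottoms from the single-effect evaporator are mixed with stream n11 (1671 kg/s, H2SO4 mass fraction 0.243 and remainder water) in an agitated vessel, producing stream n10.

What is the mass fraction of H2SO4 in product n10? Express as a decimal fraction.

0.401

Vapour removed = 0.293×0.448×1292 = 169.59 kg/s; concentrate = 1122.4 kg/s.
H2SO4 reaching the mixer = 713.18 (from concentrate) + 1671×0.243 = 1119.2 kg/s.
Product flow = 1122.4 + 1671 = 2793.4 kg/s; H2SO4 fraction = 0.401.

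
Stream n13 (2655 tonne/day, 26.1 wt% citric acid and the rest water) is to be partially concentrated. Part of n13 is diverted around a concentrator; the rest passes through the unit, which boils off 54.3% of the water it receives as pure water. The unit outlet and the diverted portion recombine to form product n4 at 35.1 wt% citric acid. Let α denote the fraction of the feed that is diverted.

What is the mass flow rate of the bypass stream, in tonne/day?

958.5 tonne/day

All 2655×0.261 = 692.96 tonne/day of citric acid reaches n4, so n4 = 692.96/0.351 = 1974.2 tonne/day and vapour = 680.77 tonne/day.
The evaporator receives (1−α)·2655 of feed at 0.739 water and removes 0.543 of that water:
0.543×0.739×(1−α)×2655 = 680.77
(1−α) = 680.77/1065.4 = 0.6390;  α = 0.3610.
Bypass flow = 0.3610×2655 = 958.49 tonne/day.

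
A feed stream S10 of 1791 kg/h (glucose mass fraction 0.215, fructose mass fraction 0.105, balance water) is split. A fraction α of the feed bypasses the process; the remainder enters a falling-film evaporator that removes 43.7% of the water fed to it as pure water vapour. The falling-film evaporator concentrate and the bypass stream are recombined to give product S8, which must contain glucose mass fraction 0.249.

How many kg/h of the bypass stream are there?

All 1791×0.215 = 385.06 kg/h of glucose reaches S8, so S8 = 385.06/0.249 = 1546.4 kg/h and vapour = 244.55 kg/h.
The evaporator receives (1−α)·1791 of feed at 0.680 water and removes 0.437 of that water:
0.437×0.680×(1−α)×1791 = 244.55
(1−α) = 244.55/532.21 = 0.4595;  α = 0.5405.
Bypass flow = 0.5405×1791 = 968.03 kg/h.

968 kg/h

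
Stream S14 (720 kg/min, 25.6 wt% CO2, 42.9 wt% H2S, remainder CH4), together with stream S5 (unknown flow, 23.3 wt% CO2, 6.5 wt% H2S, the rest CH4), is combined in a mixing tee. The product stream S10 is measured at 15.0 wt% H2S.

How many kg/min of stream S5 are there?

2363 kg/min

Let S5 be the unknown flow. Total out = 720 + S5.
H2S balance: 308.88 + 0.065·S5 = 0.150·(720 + S5)
(0.065 − 0.150)·S5 = 0.150×720 − 308.88 = -200.88
S5 = -200.88 / -0.085 = 2363.3 kg/min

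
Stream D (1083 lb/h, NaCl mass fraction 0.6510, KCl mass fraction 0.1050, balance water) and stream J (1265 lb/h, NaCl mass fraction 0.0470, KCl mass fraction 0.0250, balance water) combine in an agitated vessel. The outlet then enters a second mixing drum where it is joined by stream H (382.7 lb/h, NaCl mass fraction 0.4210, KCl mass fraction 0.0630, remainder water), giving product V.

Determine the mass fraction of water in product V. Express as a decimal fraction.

Overall, product flow = 2730.7 lb/h.
water in = 1083×0.244 + 1265×0.928 + 382.7×0.516 = 1635.6 lb/h.
water fraction in V = 0.5990.

0.5990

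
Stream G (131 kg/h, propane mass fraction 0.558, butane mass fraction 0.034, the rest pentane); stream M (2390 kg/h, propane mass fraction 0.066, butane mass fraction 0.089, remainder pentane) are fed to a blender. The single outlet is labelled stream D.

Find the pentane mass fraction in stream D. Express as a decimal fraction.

Total flow out = 131 + 2390 = 2521 kg/h.
pentane in = 131×0.408 + 2390×0.845 = 2073 kg/h.
pentane mass fraction in D = 2073/2521 = 0.822.

0.822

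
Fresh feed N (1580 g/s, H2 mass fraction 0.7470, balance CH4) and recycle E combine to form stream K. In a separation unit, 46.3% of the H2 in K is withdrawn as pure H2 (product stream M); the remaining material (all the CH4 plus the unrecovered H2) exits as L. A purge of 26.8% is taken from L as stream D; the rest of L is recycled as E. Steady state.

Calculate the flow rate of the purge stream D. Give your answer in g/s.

679.6 g/s

CH4 enters only via N and leaves only via the purge: 1580×0.253 = 0.268×(CH4 in L), and the separation unit passes all CH4, so CH4 in K = CH4 in L = 1491.6 g/s.
H2 in K: m_A = 1580×0.747 + (1−0.268)·(1−0.463)·m_A, so m_A = 1180.3/0.6069 = 1944.7 g/s.
L = (1−0.463)×1944.7 + 1491.6 = 2535.9 g/s.
Purge D = 0.268×2535.9 = 679.61 g/s.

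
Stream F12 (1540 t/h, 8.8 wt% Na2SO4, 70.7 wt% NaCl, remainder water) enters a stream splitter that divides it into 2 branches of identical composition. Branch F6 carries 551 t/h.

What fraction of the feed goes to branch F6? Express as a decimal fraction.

0.358

Fraction to F6 = 551/1540 = 0.3578.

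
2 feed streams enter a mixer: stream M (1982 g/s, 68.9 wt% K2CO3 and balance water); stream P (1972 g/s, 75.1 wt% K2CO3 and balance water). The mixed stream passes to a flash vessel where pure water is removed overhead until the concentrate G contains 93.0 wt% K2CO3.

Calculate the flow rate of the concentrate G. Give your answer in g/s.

3061 g/s

K2CO3 entering = 1982×0.689 + 1972×0.751 = 2846.6 g/s.
All K2CO3 reports to G, so G = 2846.6/0.930 = 3060.8 g/s.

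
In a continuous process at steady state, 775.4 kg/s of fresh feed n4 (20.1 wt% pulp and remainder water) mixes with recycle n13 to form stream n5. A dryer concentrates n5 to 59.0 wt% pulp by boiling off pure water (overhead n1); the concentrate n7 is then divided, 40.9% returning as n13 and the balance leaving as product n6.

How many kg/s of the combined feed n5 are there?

Overall pulp balance (none leaves overhead): pulp in fresh feed = pulp in product, i.e. 775.4×0.201 = (1−0.409)·n7·0.590.
n7 = 155.86/(0.590×0.591) = 446.97 kg/s.
Recycle n13 = 0.409×446.97 = 182.81 kg/s.
Combined feed n5 = 775.4 + 182.81 = 958.21 kg/s.

958.2 kg/s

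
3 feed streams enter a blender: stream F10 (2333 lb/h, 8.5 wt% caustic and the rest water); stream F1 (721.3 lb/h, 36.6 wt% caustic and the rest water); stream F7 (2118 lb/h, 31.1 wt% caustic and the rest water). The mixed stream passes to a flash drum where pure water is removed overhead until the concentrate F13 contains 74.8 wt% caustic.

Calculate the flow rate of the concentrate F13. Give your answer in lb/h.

caustic entering = 2333×0.085 + 721.3×0.366 + 2118×0.311 = 1121 lb/h.
All caustic reports to F13, so F13 = 1121/0.748 = 1498.7 lb/h.

1499 lb/h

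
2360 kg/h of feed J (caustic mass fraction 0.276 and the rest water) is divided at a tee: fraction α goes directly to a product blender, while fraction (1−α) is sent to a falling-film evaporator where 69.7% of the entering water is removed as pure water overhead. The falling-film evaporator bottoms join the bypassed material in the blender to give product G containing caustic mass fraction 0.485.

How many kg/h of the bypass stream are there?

All 2360×0.276 = 651.36 kg/h of caustic reaches G, so G = 651.36/0.485 = 1343 kg/h and vapour = 1017 kg/h.
The evaporator receives (1−α)·2360 of feed at 0.724 water and removes 0.697 of that water:
0.697×0.724×(1−α)×2360 = 1017
(1−α) = 1017/1190.9 = 0.8540;  α = 0.1460.
Bypass flow = 0.1460×2360 = 344.67 kg/h.

344.7 kg/h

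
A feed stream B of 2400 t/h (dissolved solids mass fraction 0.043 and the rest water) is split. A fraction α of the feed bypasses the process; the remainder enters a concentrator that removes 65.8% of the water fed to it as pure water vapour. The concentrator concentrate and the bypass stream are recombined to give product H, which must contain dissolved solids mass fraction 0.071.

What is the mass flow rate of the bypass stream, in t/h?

897 t/h

All 2400×0.043 = 103.2 t/h of dissolved solids reaches H, so H = 103.2/0.071 = 1453.5 t/h and vapour = 946.48 t/h.
The evaporator receives (1−α)·2400 of feed at 0.957 water and removes 0.658 of that water:
0.658×0.957×(1−α)×2400 = 946.48
(1−α) = 946.48/1511.3 = 0.6263;  α = 0.3737.
Bypass flow = 0.3737×2400 = 896.95 t/h.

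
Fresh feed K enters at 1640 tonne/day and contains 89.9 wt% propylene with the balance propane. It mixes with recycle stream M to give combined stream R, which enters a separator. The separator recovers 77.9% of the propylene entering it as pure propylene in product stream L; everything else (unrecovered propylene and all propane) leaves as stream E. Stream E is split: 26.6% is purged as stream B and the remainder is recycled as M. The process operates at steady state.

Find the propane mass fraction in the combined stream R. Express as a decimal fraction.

0.261

propane enters only via K and leaves only via the purge: 1640×0.101 = 0.266×(propane in E), and the separator passes all propane, so propane in R = propane in E = 622.71 tonne/day.
propylene in R: m_A = 1640×0.899 + (1−0.266)·(1−0.779)·m_A, so m_A = 1474.4/0.8378 = 1759.8 tonne/day.
R = 1759.8 + 622.71 = 2382.5 tonne/day.
propane fraction in R = 622.71/2382.5 = 0.261.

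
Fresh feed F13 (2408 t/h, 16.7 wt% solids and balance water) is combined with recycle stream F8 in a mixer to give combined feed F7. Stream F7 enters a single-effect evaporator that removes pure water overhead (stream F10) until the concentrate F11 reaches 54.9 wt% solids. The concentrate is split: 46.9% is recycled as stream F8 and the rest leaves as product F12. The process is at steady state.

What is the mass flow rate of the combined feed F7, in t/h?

3055 t/h

Overall solids balance (none leaves overhead): solids in fresh feed = solids in product, i.e. 2408×0.167 = (1−0.469)·F11·0.549.
F11 = 402.14/(0.549×0.531) = 1379.5 t/h.
Recycle F8 = 0.469×1379.5 = 646.96 t/h.
Combined feed F7 = 2408 + 646.96 = 3055 t/h.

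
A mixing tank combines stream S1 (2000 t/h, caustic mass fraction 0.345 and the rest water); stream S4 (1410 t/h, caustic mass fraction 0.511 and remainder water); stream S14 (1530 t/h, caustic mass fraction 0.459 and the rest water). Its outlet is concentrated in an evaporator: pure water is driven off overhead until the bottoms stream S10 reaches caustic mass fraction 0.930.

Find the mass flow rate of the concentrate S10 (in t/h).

caustic entering = 2000×0.345 + 1410×0.511 + 1530×0.459 = 2112.8 t/h.
All caustic reports to S10, so S10 = 2112.8/0.930 = 2271.8 t/h.

2272 t/h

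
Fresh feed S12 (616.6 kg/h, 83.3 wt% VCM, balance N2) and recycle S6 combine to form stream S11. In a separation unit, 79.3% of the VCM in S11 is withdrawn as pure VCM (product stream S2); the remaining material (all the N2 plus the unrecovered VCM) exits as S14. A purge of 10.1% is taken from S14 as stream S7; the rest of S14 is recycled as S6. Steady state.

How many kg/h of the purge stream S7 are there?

N2 enters only via S12 and leaves only via the purge: 616.6×0.167 = 0.101×(N2 in S14), and the separation unit passes all N2, so N2 in S11 = N2 in S14 = 1019.5 kg/h.
VCM in S11: m_A = 616.6×0.833 + (1−0.101)·(1−0.793)·m_A, so m_A = 513.63/0.8139 = 631.06 kg/h.
S14 = (1−0.793)×631.06 + 1019.5 = 1150.2 kg/h.
Purge S7 = 0.101×1150.2 = 116.17 kg/h.

116.2 kg/h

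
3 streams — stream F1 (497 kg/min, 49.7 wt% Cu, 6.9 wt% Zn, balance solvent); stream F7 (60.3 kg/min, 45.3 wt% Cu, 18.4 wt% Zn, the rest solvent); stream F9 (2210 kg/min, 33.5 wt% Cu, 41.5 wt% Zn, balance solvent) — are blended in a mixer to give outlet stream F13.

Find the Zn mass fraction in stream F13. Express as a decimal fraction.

0.348

Total flow out = 497 + 60.3 + 2210 = 2767.3 kg/min.
Zn in = 497×0.069 + 60.3×0.184 + 2210×0.415 = 962.54 kg/min.
Zn mass fraction in F13 = 962.54/2767.3 = 0.348.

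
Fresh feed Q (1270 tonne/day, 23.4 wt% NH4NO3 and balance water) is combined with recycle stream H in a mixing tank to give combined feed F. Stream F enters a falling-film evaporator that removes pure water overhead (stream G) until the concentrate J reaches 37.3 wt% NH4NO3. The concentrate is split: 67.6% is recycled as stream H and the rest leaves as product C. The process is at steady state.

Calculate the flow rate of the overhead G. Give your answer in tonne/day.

Overall NH4NO3 balance (none leaves overhead): NH4NO3 in fresh feed = NH4NO3 in product, i.e. 1270×0.234 = (1−0.676)·J·0.373.
J = 297.18/(0.373×0.324) = 2459 tonne/day.
Recycle H = 0.676×2459 = 1662.3 tonne/day.
Combined feed F = 1270 + 1662.3 = 2932.3 tonne/day.
Overhead G = F − J = 2932.3 − 2459 = 473.27 tonne/day.

473.3 tonne/day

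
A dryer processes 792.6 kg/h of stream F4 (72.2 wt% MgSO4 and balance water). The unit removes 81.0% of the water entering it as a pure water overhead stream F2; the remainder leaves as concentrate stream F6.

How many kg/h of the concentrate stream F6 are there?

614.1 kg/h

water entering = 792.6×0.278 = 220.34 kg/h; overhead removed = 0.810×220.34 = 178.48 kg/h.
Concentrate = 792.6 − 178.48 = 614.12 kg/h.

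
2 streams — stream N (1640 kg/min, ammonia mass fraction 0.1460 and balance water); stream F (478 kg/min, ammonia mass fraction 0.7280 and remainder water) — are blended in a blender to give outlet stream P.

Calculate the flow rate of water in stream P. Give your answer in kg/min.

1531 kg/min

water out = water in = 1640×0.854 + 478×0.272 = 1530.6 kg/min.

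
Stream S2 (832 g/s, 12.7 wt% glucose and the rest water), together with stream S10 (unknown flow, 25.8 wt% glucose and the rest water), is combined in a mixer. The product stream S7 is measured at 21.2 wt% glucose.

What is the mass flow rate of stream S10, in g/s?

1537 g/s

Let S10 be the unknown flow. Total out = 832 + S10.
glucose balance: 105.66 + 0.258·S10 = 0.212·(832 + S10)
(0.258 − 0.212)·S10 = 0.212×832 − 105.66 = 70.72
S10 = 70.72 / 0.046 = 1537.4 g/s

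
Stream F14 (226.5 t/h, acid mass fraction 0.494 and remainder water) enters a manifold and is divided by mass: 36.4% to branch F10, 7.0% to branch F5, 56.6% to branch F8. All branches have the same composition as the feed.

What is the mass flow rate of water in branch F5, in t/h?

Branch F5 total = 0.070×226.5 = 15.855 t/h.
water in F5 = 0.506×15.855 = 8.0226 t/h.

8.023 t/h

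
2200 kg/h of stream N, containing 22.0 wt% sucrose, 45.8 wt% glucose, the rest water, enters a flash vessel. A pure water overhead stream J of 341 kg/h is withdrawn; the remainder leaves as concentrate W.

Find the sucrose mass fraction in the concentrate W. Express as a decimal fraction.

0.2604

sucrose is not removed: 2200×0.220 = 484 kg/h of sucrose enters W.
Concentrate = 2200 − 341 = 1859 kg/h.
Mass fraction = 484/1859 = 0.2604.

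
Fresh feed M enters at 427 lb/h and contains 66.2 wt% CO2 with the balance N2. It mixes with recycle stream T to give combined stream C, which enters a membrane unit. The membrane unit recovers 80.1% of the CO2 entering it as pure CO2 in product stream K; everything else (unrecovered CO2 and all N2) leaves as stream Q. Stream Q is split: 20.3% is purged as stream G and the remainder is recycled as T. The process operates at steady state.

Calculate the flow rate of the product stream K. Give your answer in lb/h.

CO2 in C: m_A = 427×0.662 + (1−0.203)·(1−0.801)·m_A, so m_A = 282.67/0.8414 = 335.96 lb/h.
Product K = 0.801×335.96 = 269.1 lb/h.

269.1 lb/h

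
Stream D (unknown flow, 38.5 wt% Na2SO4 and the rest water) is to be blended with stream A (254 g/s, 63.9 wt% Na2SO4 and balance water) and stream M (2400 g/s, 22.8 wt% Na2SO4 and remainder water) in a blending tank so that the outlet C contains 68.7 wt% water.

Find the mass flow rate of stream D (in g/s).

1683 g/s

Let D be the unknown flow. Total out = 2654 + D.
water balance: 1944.5 + 0.615·D = 0.687·(2654 + D)
(0.615 − 0.687)·D = 0.687×2654 − 1944.5 = -121.2
D = -121.2 / -0.072 = 1683.3 g/s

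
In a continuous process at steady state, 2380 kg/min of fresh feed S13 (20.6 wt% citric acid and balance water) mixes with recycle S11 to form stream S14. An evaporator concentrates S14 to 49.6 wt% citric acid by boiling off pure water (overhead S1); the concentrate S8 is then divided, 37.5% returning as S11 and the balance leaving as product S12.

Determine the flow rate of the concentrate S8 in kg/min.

Overall citric acid balance (none leaves overhead): citric acid in fresh feed = citric acid in product, i.e. 2380×0.206 = (1−0.375)·S8·0.496.
S8 = 490.28/(0.496×0.625) = 1581.5 kg/min.

1582 kg/min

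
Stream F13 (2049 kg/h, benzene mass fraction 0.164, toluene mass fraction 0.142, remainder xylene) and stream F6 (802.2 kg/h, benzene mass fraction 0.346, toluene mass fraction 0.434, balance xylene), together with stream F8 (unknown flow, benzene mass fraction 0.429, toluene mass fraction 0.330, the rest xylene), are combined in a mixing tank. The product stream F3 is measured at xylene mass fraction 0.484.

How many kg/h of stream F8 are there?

899.2 kg/h

Let F8 be the unknown flow. Total out = 2851.2 + F8.
xylene balance: 1598.5 + 0.241·F8 = 0.484·(2851.2 + F8)
(0.241 − 0.484)·F8 = 0.484×2851.2 − 1598.5 = -218.51
F8 = -218.51 / -0.243 = 899.21 kg/h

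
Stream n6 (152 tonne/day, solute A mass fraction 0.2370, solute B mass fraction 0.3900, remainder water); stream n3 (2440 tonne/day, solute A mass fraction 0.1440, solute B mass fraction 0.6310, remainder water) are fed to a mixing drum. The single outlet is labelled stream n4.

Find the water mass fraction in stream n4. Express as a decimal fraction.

0.2337

Total flow out = 152 + 2440 = 2592 tonne/day.
water in = 152×0.373 + 2440×0.225 = 605.7 tonne/day.
water mass fraction in n4 = 605.7/2592 = 0.2337.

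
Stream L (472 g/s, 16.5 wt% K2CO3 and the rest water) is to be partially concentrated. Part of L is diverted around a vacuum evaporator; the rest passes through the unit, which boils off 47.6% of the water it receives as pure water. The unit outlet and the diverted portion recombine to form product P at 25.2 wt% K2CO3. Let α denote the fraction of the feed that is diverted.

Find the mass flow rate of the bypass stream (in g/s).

All 472×0.165 = 77.88 g/s of K2CO3 reaches P, so P = 77.88/0.252 = 309.05 g/s and vapour = 162.95 g/s.
The evaporator receives (1−α)·472 of feed at 0.835 water and removes 0.476 of that water:
0.476×0.835×(1−α)×472 = 162.95
(1−α) = 162.95/187.6 = 0.8686;  α = 0.1314.
Bypass flow = 0.1314×472 = 62.016 g/s.

62.02 g/s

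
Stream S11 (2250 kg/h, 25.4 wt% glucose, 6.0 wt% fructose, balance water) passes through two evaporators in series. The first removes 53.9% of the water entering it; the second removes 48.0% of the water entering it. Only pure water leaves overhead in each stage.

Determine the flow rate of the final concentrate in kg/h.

water in feed = 2250×0.686 = 1543.5 kg/h.
After stage 1: water left = (1−0.539)×1543.5 = 711.55; stream total = 1418.1 kg/h.
After stage 2: water left = (1−0.480)×711.55 = 370.01; final concentrate = 1076.5 kg/h.

1077 kg/h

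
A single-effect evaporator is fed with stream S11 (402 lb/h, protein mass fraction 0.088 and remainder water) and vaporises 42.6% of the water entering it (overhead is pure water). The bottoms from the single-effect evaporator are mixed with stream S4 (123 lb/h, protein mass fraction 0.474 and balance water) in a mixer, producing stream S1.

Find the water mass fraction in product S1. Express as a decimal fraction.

0.746

Vapour removed = 0.426×0.912×402 = 156.18 lb/h; concentrate = 245.82 lb/h.
water reaching the mixer = 210.44 (from concentrate) + 123×0.526 = 275.14 lb/h.
Product flow = 245.82 + 123 = 368.82 lb/h; water fraction = 0.746.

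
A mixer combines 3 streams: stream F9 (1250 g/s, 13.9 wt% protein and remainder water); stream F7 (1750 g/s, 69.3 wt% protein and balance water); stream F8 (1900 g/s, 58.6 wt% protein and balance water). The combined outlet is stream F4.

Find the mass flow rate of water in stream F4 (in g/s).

water out = water in = 1250×0.861 + 1750×0.307 + 1900×0.414 = 2400.1 g/s.

2400 g/s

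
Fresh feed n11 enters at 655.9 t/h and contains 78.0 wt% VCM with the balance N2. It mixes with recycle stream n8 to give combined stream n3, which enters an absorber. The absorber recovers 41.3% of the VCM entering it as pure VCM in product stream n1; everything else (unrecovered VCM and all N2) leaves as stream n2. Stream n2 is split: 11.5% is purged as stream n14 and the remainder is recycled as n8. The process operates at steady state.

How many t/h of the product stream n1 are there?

VCM in n3: m_A = 655.9×0.780 + (1−0.115)·(1−0.413)·m_A, so m_A = 511.6/0.4805 = 1064.7 t/h.
Product n1 = 0.413×1064.7 = 439.73 t/h.

439.7 t/h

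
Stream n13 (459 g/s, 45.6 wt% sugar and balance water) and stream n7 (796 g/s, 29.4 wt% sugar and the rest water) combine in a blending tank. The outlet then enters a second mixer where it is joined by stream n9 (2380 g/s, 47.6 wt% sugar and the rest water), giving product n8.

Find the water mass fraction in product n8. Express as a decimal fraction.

0.5664

Overall, product flow = 3635 g/s.
water in = 459×0.544 + 796×0.706 + 2380×0.524 = 2058.8 g/s.
water fraction in n8 = 0.5664.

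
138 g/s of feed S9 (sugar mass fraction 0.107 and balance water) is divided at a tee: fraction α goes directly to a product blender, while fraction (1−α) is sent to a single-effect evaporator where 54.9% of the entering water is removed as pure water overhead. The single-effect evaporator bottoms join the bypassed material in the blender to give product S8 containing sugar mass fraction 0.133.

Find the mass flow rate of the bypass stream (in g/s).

All 138×0.107 = 14.766 g/s of sugar reaches S8, so S8 = 14.766/0.133 = 111.02 g/s and vapour = 26.977 g/s.
The evaporator receives (1−α)·138 of feed at 0.893 water and removes 0.549 of that water:
0.549×0.893×(1−α)×138 = 26.977
(1−α) = 26.977/67.655 = 0.3987;  α = 0.6013.
Bypass flow = 0.6013×138 = 82.973 g/s.

82.97 g/s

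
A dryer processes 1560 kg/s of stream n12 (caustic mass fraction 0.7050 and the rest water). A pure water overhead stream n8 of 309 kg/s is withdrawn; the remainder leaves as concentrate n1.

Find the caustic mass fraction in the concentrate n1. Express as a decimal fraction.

0.8791

caustic is not removed: 1560×0.705 = 1099.8 kg/s of caustic enters n1.
Concentrate = 1560 − 309 = 1251 kg/s.
Mass fraction = 1099.8/1251 = 0.8791.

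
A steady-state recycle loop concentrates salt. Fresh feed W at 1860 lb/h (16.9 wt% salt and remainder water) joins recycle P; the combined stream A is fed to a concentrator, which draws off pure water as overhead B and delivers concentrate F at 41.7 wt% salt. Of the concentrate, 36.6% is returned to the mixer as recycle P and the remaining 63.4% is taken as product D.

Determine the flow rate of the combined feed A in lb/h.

2295 lb/h

Overall salt balance (none leaves overhead): salt in fresh feed = salt in product, i.e. 1860×0.169 = (1−0.366)·F·0.417.
F = 314.34/(0.417×0.634) = 1189 lb/h.
Recycle P = 0.366×1189 = 435.17 lb/h.
Combined feed A = 1860 + 435.17 = 2295.2 lb/h.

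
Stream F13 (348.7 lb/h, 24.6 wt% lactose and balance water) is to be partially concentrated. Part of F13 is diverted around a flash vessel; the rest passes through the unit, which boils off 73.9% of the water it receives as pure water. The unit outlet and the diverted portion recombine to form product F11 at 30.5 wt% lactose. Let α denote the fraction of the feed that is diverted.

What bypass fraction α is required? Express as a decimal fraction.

All 348.7×0.246 = 85.78 lb/h of lactose reaches F11, so F11 = 85.78/0.305 = 281.25 lb/h and vapour = 67.453 lb/h.
The evaporator receives (1−α)·348.7 of feed at 0.754 water and removes 0.739 of that water:
0.739×0.754×(1−α)×348.7 = 67.453
(1−α) = 67.453/194.3 = 0.3472;  α = 0.6528.

0.653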